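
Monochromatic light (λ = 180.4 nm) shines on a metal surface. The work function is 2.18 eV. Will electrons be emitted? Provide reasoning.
Yes

For photoemission, the photon energy must exceed the work function.

Photon energy: E = hc/λ = 6.8727 eV
Work function: φ = 2.18 eV

Since E_photon (6.8727 eV) > φ (2.18 eV), photoemission WILL occur.
The threshold wavelength is λ₀ = hc/φ = 568.7 nm.
Since 180.4 nm < 568.7 nm, the light has sufficient energy.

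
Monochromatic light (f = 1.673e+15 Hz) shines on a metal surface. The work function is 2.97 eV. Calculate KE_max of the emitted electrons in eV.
3.9490 eV

Using Einstein's photoelectric equation: KE_max = hf - φ

First, calculate the photon energy:
E_photon = hf = (6.626×10⁻³⁴ J·s)(1.673e+15 Hz)
E_photon = 6.9190 eV

Then, the maximum kinetic energy:
KE_max = E_photon - φ = 6.9190 eV - 2.97 eV = 3.9490 eV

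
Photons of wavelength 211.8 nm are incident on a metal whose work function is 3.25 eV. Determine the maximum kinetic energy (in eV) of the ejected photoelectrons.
2.6038 eV

Using Einstein's photoelectric equation: KE_max = hf - φ = hc/λ - φ

First, calculate the photon energy:
E_photon = hc/λ = (6.626×10⁻³⁴ J·s)(3×10⁸ m/s) / (211.8×10⁻⁹ m)
E_photon = 5.8538 eV

Then, the maximum kinetic energy:
KE_max = E_photon - φ = 5.8538 eV - 3.25 eV = 2.6038 eV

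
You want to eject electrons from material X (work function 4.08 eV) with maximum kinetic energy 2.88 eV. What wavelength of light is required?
178.14 nm

From Einstein's equation: KE_max = hc/λ - φ

Rearranging for λ:
hc/λ = KE_max + φ
λ = hc/(KE_max + φ)

Required photon energy:
E_photon = KE_max + φ = 2.88 + 4.08 = 6.96 eV

Required wavelength:
λ = hc/E_photon = (6.626×10⁻³⁴)(3×10⁸) / (6.96 × 1.602×10⁻¹⁹)
λ = 178.14 nm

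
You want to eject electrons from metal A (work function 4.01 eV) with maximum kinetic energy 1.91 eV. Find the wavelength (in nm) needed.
209.43 nm

From Einstein's equation: KE_max = hc/λ - φ

Rearranging for λ:
hc/λ = KE_max + φ
λ = hc/(KE_max + φ)

Required photon energy:
E_photon = KE_max + φ = 1.91 + 4.01 = 5.92 eV

Required wavelength:
λ = hc/E_photon = (6.626×10⁻³⁴)(3×10⁸) / (5.92 × 1.602×10⁻¹⁹)
λ = 209.43 nm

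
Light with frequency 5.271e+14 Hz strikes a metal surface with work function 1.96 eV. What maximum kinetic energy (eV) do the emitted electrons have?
0.2199 eV

Using Einstein's photoelectric equation: KE_max = hf - φ

First, calculate the photon energy:
E_photon = hf = (6.626×10⁻³⁴ J·s)(5.271e+14 Hz)
E_photon = 2.1799 eV

Then, the maximum kinetic energy:
KE_max = E_photon - φ = 2.1799 eV - 1.96 eV = 0.2199 eV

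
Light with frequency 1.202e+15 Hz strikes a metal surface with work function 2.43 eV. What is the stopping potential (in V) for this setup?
2.5411 V

The stopping potential V_s satisfies: eV_s = KE_max

First, find KE_max using Einstein's equation:
E_photon = hf = (6.626×10⁻³⁴ J·s)(1.202e+15 Hz) = 4.9711 eV
KE_max = E_photon - φ = 4.9711 - 2.43 = 2.5411 eV

Since eV_s = KE_max:
V_s = KE_max/e = 2.5411 V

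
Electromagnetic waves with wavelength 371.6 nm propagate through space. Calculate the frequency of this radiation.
8.0676e+14 Hz

Using the wave equation: c = fλ

Solving for frequency:
f = c/λ = (3×10⁸ m/s) / (371.6×10⁻⁹ m)
f = 8.0676e+14 Hz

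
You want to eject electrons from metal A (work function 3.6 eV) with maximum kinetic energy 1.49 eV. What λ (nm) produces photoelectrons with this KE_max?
243.58 nm

From Einstein's equation: KE_max = hc/λ - φ

Rearranging for λ:
hc/λ = KE_max + φ
λ = hc/(KE_max + φ)

Required photon energy:
E_photon = KE_max + φ = 1.49 + 3.6 = 5.09 eV

Required wavelength:
λ = hc/E_photon = (6.626×10⁻³⁴)(3×10⁸) / (5.09 × 1.602×10⁻¹⁹)
λ = 243.58 nm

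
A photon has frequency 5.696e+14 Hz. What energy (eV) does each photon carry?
2.3557 eV

Using E = hf:

E = hf = (6.626×10⁻³⁴ J·s)(5.696e+14 Hz)
E = 2.3557 eV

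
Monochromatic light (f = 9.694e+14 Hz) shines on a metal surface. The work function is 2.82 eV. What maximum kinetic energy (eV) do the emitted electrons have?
1.1891 eV

Using Einstein's photoelectric equation: KE_max = hf - φ

First, calculate the photon energy:
E_photon = hf = (6.626×10⁻³⁴ J·s)(9.694e+14 Hz)
E_photon = 4.0091 eV

Then, the maximum kinetic energy:
KE_max = E_photon - φ = 4.0091 eV - 2.82 eV = 1.1891 eV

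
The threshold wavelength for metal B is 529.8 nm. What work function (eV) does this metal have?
2.34 eV

At the threshold wavelength, photon energy equals work function:
φ = hc/λ₀

Calculating:
φ = (6.626×10⁻³⁴ J·s)(3×10⁸ m/s) / (529.8×10⁻⁹ m)
φ = 2.34 eV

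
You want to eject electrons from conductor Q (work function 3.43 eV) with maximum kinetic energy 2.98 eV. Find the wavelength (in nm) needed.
193.42 nm

From Einstein's equation: KE_max = hc/λ - φ

Rearranging for λ:
hc/λ = KE_max + φ
λ = hc/(KE_max + φ)

Required photon energy:
E_photon = KE_max + φ = 2.98 + 3.43 = 6.41 eV

Required wavelength:
λ = hc/E_photon = (6.626×10⁻³⁴)(3×10⁸) / (6.41 × 1.602×10⁻¹⁹)
λ = 193.42 nm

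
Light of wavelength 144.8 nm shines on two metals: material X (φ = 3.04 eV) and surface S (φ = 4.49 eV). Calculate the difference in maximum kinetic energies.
1.4500 eV

Using KE_max = hc/λ - φ for each metal:

Photon energy: E = hc/λ = 8.5624 eV

For material X (φ₁ = 3.04 eV):
KE₁ = E - φ₁ = 8.5624 - 3.04 = 5.5224 eV

For surface S (φ₂ = 4.49 eV):
KE₂ = E - φ₂ = 8.5624 - 4.49 = 4.0724 eV

Difference:
ΔKE = KE₁ - KE₂ = 5.5224 - 4.0724 = 1.4500 eV

Note: The difference equals the difference in work functions: 4.49 - 3.04 = 1.45 eV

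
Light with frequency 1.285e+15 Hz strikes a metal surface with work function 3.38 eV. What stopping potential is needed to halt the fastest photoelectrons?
1.9343 V

The stopping potential V_s satisfies: eV_s = KE_max

First, find KE_max using Einstein's equation:
E_photon = hf = (6.626×10⁻³⁴ J·s)(1.285e+15 Hz) = 5.3143 eV
KE_max = E_photon - φ = 5.3143 - 3.38 = 1.9343 eV

Since eV_s = KE_max:
V_s = KE_max/e = 1.9343 V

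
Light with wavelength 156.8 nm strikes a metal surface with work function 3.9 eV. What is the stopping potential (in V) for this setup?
4.0072 V

The stopping potential V_s satisfies: eV_s = KE_max

First, find KE_max using Einstein's equation:
E_photon = hc/λ = 7.9072 eV
KE_max = E_photon - φ = 7.9072 - 3.9 = 4.0072 eV

Since eV_s = KE_max:
V_s = KE_max/e = 4.0072 V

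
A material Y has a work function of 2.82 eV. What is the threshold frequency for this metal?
6.8187e+14 Hz

The threshold frequency is when the photon energy equals the work function:
hf₀ = φ

Solving for f₀:
f₀ = φ/h = (2.82 eV × 1.602×10⁻¹⁹ J/eV) / (6.626×10⁻³⁴ J·s)
f₀ = 6.8187e+14 Hz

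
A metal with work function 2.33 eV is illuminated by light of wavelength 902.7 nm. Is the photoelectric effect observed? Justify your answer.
No

For photoemission, the photon energy must exceed the work function.

Photon energy: E = hc/λ = 1.3735 eV
Work function: φ = 2.33 eV

Since E_photon (1.3735 eV) < φ (2.33 eV), photoemission will NOT occur.
The threshold wavelength is λ₀ = hc/φ = 532.1 nm.
Since 902.7 nm > 532.1 nm, the photons lack sufficient energy.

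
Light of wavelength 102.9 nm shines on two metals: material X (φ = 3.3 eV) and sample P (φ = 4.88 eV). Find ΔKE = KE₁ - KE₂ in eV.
1.5800 eV

Using KE_max = hc/λ - φ for each metal:

Photon energy: E = hc/λ = 12.0490 eV

For material X (φ₁ = 3.3 eV):
KE₁ = E - φ₁ = 12.0490 - 3.3 = 8.7490 eV

For sample P (φ₂ = 4.88 eV):
KE₂ = E - φ₂ = 12.0490 - 4.88 = 7.1690 eV

Difference:
ΔKE = KE₁ - KE₂ = 8.7490 - 7.1690 = 1.5800 eV

Note: The difference equals the difference in work functions: 4.88 - 3.3 = 1.58 eV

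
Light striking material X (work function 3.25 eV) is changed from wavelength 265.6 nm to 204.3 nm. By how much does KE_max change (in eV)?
1.4007 eV

Using Einstein's equation: KE_max = hc/λ - φ

For λ₁ = 265.6 nm:
KE₁ = hc/λ₁ - φ = 4.6681 - 3.25 = 1.4181 eV

For λ₂ = 204.3 nm:
KE₂ = hc/λ₂ - φ = 6.0687 - 3.25 = 2.8187 eV

Change in KE:
ΔKE = KE₂ - KE₁ = 2.8187 - 1.4181 = 1.4007 eV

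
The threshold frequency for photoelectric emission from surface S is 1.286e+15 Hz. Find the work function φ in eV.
5.32 eV

At the threshold frequency, photon energy equals work function:
φ = hf₀

Calculating:
φ = (6.626×10⁻³⁴ J·s)(1.286e+15 Hz)
φ = 5.32 eV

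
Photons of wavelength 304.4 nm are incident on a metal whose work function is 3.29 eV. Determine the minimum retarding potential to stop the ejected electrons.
0.7831 V

The stopping potential V_s satisfies: eV_s = KE_max

First, find KE_max using Einstein's equation:
E_photon = hc/λ = 4.0731 eV
KE_max = E_photon - φ = 4.0731 - 3.29 = 0.7831 eV

Since eV_s = KE_max:
V_s = KE_max/e = 0.7831 V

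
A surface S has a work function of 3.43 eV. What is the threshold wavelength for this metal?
361.47 nm

The threshold wavelength is when the photon energy equals the work function:
hc/λ₀ = φ

Solving for λ₀:
λ₀ = hc/φ = (6.626×10⁻³⁴ J·s)(3×10⁸ m/s) / (3.43 eV × 1.602×10⁻¹⁹ J/eV)
λ₀ = 361.47 nm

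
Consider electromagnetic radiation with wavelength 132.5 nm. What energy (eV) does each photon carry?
9.3573 eV

Using E = hf = hc/λ:

E = hc/λ = (6.626×10⁻³⁴ J·s)(3×10⁸ m/s) / (132.5×10⁻⁹ m)
E = 9.3573 eV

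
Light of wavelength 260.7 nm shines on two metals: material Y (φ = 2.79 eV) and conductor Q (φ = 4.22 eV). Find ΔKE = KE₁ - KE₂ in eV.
1.4300 eV

Using KE_max = hc/λ - φ for each metal:

Photon energy: E = hc/λ = 4.7558 eV

For material Y (φ₁ = 2.79 eV):
KE₁ = E - φ₁ = 4.7558 - 2.79 = 1.9658 eV

For conductor Q (φ₂ = 4.22 eV):
KE₂ = E - φ₂ = 4.7558 - 4.22 = 0.5358 eV

Difference:
ΔKE = KE₁ - KE₂ = 1.9658 - 0.5358 = 1.4300 eV

Note: The difference equals the difference in work functions: 4.22 - 2.79 = 1.43 eV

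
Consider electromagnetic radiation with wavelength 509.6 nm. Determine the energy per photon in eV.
2.4330 eV

Using E = hf = hc/λ:

E = hc/λ = (6.626×10⁻³⁴ J·s)(3×10⁸ m/s) / (509.6×10⁻⁹ m)
E = 2.4330 eV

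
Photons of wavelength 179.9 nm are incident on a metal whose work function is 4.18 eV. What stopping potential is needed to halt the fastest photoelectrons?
2.7118 V

The stopping potential V_s satisfies: eV_s = KE_max

First, find KE_max using Einstein's equation:
E_photon = hc/λ = 6.8918 eV
KE_max = E_photon - φ = 6.8918 - 4.18 = 2.7118 eV

Since eV_s = KE_max:
V_s = KE_max/e = 2.7118 V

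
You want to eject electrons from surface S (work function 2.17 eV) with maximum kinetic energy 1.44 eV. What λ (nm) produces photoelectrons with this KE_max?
343.45 nm

From Einstein's equation: KE_max = hc/λ - φ

Rearranging for λ:
hc/λ = KE_max + φ
λ = hc/(KE_max + φ)

Required photon energy:
E_photon = KE_max + φ = 1.44 + 2.17 = 3.61 eV

Required wavelength:
λ = hc/E_photon = (6.626×10⁻³⁴)(3×10⁸) / (3.61 × 1.602×10⁻¹⁹)
λ = 343.45 nm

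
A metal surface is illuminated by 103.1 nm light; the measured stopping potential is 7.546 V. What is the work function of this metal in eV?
4.48 eV

The stopping potential gives the maximum kinetic energy: KE_max = eV_s = 7.546 eV

From Einstein's photoelectric equation: KE_max = hc/λ - φ
Rearranging: φ = hc/λ - KE_max

Calculate photon energy:
E_photon = hc/λ = (6.626×10⁻³⁴ J·s)(3×10⁸ m/s) / (103.1×10⁻⁹ m) = 12.0256 eV

Therefore:
φ = 12.0256 - 7.546 = 4.48 eV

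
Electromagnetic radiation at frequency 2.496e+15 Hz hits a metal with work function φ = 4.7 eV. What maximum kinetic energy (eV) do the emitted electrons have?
5.6226 eV

Using Einstein's photoelectric equation: KE_max = hf - φ

First, calculate the photon energy:
E_photon = hf = (6.626×10⁻³⁴ J·s)(2.496e+15 Hz)
E_photon = 10.3226 eV

Then, the maximum kinetic energy:
KE_max = E_photon - φ = 10.3226 eV - 4.7 eV = 5.6226 eV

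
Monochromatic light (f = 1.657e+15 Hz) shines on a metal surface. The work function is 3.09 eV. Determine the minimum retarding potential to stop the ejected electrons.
3.7628 V

The stopping potential V_s satisfies: eV_s = KE_max

First, find KE_max using Einstein's equation:
E_photon = hf = (6.626×10⁻³⁴ J·s)(1.657e+15 Hz) = 6.8528 eV
KE_max = E_photon - φ = 6.8528 - 3.09 = 3.7628 eV

Since eV_s = KE_max:
V_s = KE_max/e = 3.7628 V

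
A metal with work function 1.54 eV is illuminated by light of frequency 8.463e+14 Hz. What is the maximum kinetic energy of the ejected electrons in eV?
1.9600 eV

Using Einstein's photoelectric equation: KE_max = hf - φ

First, calculate the photon energy:
E_photon = hf = (6.626×10⁻³⁴ J·s)(8.463e+14 Hz)
E_photon = 3.5000 eV

Then, the maximum kinetic energy:
KE_max = E_photon - φ = 3.5000 eV - 1.54 eV = 1.9600 eV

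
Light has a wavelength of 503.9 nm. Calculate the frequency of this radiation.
5.9494e+14 Hz

Using the wave equation: c = fλ

Solving for frequency:
f = c/λ = (3×10⁸ m/s) / (503.9×10⁻⁹ m)
f = 5.9494e+14 Hz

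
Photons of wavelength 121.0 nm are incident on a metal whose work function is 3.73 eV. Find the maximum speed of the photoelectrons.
1.5140e+06 m/s

First, find the maximum kinetic energy:
E_photon = hc/λ = 10.2466 eV
KE_max = E_photon - φ = 10.2466 - 3.73 = 6.5166 eV

Convert to Joules: KE_max = 6.5166 × 1.602×10⁻¹⁹ J = 1.0441e-18 J

Then use KE = ½mv² to find velocity:
v = √(2·KE/m) = √(2 × 1.0441e-18 J / 9.109e-31 kg)
v = 1.5140e+06 m/s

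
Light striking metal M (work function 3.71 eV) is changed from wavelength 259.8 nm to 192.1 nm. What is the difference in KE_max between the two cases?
1.6819 eV

Using Einstein's equation: KE_max = hc/λ - φ

For λ₁ = 259.8 nm:
KE₁ = hc/λ₁ - φ = 4.7723 - 3.71 = 1.0623 eV

For λ₂ = 192.1 nm:
KE₂ = hc/λ₂ - φ = 6.4541 - 3.71 = 2.7441 eV

Change in KE:
ΔKE = KE₂ - KE₁ = 2.7441 - 1.0623 = 1.6819 eV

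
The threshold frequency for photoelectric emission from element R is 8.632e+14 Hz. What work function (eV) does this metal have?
3.57 eV

At the threshold frequency, photon energy equals work function:
φ = hf₀

Calculating:
φ = (6.626×10⁻³⁴ J·s)(8.632e+14 Hz)
φ = 3.57 eV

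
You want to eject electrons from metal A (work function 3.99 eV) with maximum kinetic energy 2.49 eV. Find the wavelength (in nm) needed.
191.33 nm

From Einstein's equation: KE_max = hc/λ - φ

Rearranging for λ:
hc/λ = KE_max + φ
λ = hc/(KE_max + φ)

Required photon energy:
E_photon = KE_max + φ = 2.49 + 3.99 = 6.48 eV

Required wavelength:
λ = hc/E_photon = (6.626×10⁻³⁴)(3×10⁸) / (6.48 × 1.602×10⁻¹⁹)
λ = 191.33 nm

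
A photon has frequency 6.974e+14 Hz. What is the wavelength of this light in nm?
429.87 nm

Using the wave equation: c = fλ

Solving for wavelength:
λ = c/f = (3×10⁸ m/s) / (6.974e+14 Hz)
λ = 429.87 nm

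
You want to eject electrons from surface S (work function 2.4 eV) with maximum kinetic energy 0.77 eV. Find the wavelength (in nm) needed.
391.12 nm

From Einstein's equation: KE_max = hc/λ - φ

Rearranging for λ:
hc/λ = KE_max + φ
λ = hc/(KE_max + φ)

Required photon energy:
E_photon = KE_max + φ = 0.77 + 2.4 = 3.17 eV

Required wavelength:
λ = hc/E_photon = (6.626×10⁻³⁴)(3×10⁸) / (3.17 × 1.602×10⁻¹⁹)
λ = 391.12 nm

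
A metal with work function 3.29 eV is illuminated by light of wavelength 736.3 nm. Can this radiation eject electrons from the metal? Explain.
No

For photoemission, the photon energy must exceed the work function.

Photon energy: E = hc/λ = 1.6839 eV
Work function: φ = 3.29 eV

Since E_photon (1.6839 eV) < φ (3.29 eV), photoemission will NOT occur.
The threshold wavelength is λ₀ = hc/φ = 376.9 nm.
Since 736.3 nm > 376.9 nm, the photons lack sufficient energy.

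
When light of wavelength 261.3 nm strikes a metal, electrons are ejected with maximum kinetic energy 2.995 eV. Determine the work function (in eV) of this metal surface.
1.75 eV

From Einstein's photoelectric equation: KE_max = hf - φ = hc/λ - φ

Rearranging for φ:
φ = hc/λ - KE_max

Calculate photon energy:
E_photon = hc/λ = 4.7449 eV

Therefore:
φ = 4.7449 - 2.995 = 1.75 eV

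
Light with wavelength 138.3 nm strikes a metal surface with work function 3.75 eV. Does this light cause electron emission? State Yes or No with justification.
Yes

For photoemission, the photon energy must exceed the work function.

Photon energy: E = hc/λ = 8.9649 eV
Work function: φ = 3.75 eV

Since E_photon (8.9649 eV) > φ (3.75 eV), photoemission WILL occur.
The threshold wavelength is λ₀ = hc/φ = 330.6 nm.
Since 138.3 nm < 330.6 nm, the light has sufficient energy.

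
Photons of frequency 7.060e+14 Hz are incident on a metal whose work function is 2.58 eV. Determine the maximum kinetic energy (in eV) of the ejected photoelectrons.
0.3398 eV

Using Einstein's photoelectric equation: KE_max = hf - φ

First, calculate the photon energy:
E_photon = hf = (6.626×10⁻³⁴ J·s)(7.060e+14 Hz)
E_photon = 2.9198 eV

Then, the maximum kinetic energy:
KE_max = E_photon - φ = 2.9198 eV - 2.58 eV = 0.3398 eV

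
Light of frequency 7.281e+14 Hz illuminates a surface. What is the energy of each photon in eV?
3.0112 eV

Using E = hf:

E = hf = (6.626×10⁻³⁴ J·s)(7.281e+14 Hz)
E = 3.0112 eV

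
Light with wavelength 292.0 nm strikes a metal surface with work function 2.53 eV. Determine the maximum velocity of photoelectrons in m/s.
7.7694e+05 m/s

First, find the maximum kinetic energy:
E_photon = hc/λ = 4.2460 eV
KE_max = E_photon - φ = 4.2460 - 2.53 = 1.7160 eV

Convert to Joules: KE_max = 1.7160 × 1.602×10⁻¹⁹ J = 2.7494e-19 J

Then use KE = ½mv² to find velocity:
v = √(2·KE/m) = √(2 × 2.7494e-19 J / 9.109e-31 kg)
v = 7.7694e+05 m/s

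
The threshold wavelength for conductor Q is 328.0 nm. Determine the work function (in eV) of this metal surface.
3.78 eV

At the threshold wavelength, photon energy equals work function:
φ = hc/λ₀

Calculating:
φ = (6.626×10⁻³⁴ J·s)(3×10⁸ m/s) / (328.0×10⁻⁹ m)
φ = 3.78 eV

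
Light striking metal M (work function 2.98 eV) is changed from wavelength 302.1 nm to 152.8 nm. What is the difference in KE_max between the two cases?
4.0101 eV

Using Einstein's equation: KE_max = hc/λ - φ

For λ₁ = 302.1 nm:
KE₁ = hc/λ₁ - φ = 4.1041 - 2.98 = 1.1241 eV

For λ₂ = 152.8 nm:
KE₂ = hc/λ₂ - φ = 8.1141 - 2.98 = 5.1341 eV

Change in KE:
ΔKE = KE₂ - KE₁ = 5.1341 - 1.1241 = 4.0101 eV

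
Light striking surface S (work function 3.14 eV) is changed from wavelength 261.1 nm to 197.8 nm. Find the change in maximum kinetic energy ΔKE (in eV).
1.5196 eV

Using Einstein's equation: KE_max = hc/λ - φ

For λ₁ = 261.1 nm:
KE₁ = hc/λ₁ - φ = 4.7485 - 3.14 = 1.6085 eV

For λ₂ = 197.8 nm:
KE₂ = hc/λ₂ - φ = 6.2682 - 3.14 = 3.1282 eV

Change in KE:
ΔKE = KE₂ - KE₁ = 3.1282 - 1.6085 = 1.5196 eV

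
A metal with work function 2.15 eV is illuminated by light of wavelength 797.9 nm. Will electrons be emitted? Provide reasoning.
No

For photoemission, the photon energy must exceed the work function.

Photon energy: E = hc/λ = 1.5539 eV
Work function: φ = 2.15 eV

Since E_photon (1.5539 eV) < φ (2.15 eV), photoemission will NOT occur.
The threshold wavelength is λ₀ = hc/φ = 576.7 nm.
Since 797.9 nm > 576.7 nm, the photons lack sufficient energy.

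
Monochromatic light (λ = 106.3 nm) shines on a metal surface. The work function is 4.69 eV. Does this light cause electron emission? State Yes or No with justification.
Yes

For photoemission, the photon energy must exceed the work function.

Photon energy: E = hc/λ = 11.6636 eV
Work function: φ = 4.69 eV

Since E_photon (11.6636 eV) > φ (4.69 eV), photoemission WILL occur.
The threshold wavelength is λ₀ = hc/φ = 264.4 nm.
Since 106.3 nm < 264.4 nm, the light has sufficient energy.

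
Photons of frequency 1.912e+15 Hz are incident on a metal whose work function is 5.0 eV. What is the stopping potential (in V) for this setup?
2.9074 V

The stopping potential V_s satisfies: eV_s = KE_max

First, find KE_max using Einstein's equation:
E_photon = hf = (6.626×10⁻³⁴ J·s)(1.912e+15 Hz) = 7.9074 eV
KE_max = E_photon - φ = 7.9074 - 5.0 = 2.9074 eV

Since eV_s = KE_max:
V_s = KE_max/e = 2.9074 V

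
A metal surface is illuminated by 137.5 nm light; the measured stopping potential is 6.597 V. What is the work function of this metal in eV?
2.42 eV

The stopping potential gives the maximum kinetic energy: KE_max = eV_s = 6.597 eV

From Einstein's photoelectric equation: KE_max = hc/λ - φ
Rearranging: φ = hc/λ - KE_max

Calculate photon energy:
E_photon = hc/λ = (6.626×10⁻³⁴ J·s)(3×10⁸ m/s) / (137.5×10⁻⁹ m) = 9.0170 eV

Therefore:
φ = 9.0170 - 6.597 = 2.42 eV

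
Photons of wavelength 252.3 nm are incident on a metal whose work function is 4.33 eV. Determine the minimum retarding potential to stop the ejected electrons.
0.5842 V

The stopping potential V_s satisfies: eV_s = KE_max

First, find KE_max using Einstein's equation:
E_photon = hc/λ = 4.9142 eV
KE_max = E_photon - φ = 4.9142 - 4.33 = 0.5842 eV

Since eV_s = KE_max:
V_s = KE_max/e = 0.5842 V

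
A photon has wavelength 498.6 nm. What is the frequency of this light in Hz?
6.0127e+14 Hz

Using the wave equation: c = fλ

Solving for frequency:
f = c/λ = (3×10⁸ m/s) / (498.6×10⁻⁹ m)
f = 6.0127e+14 Hz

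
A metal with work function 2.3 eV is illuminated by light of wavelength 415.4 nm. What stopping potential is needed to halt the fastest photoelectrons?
0.6847 V

The stopping potential V_s satisfies: eV_s = KE_max

First, find KE_max using Einstein's equation:
E_photon = hc/λ = 2.9847 eV
KE_max = E_photon - φ = 2.9847 - 2.3 = 0.6847 eV

Since eV_s = KE_max:
V_s = KE_max/e = 0.6847 V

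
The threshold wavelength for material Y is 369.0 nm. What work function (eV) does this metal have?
3.36 eV

At the threshold wavelength, photon energy equals work function:
φ = hc/λ₀

Calculating:
φ = (6.626×10⁻³⁴ J·s)(3×10⁸ m/s) / (369.0×10⁻⁹ m)
φ = 3.36 eV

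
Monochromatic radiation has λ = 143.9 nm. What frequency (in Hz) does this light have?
2.0833e+15 Hz

Using the wave equation: c = fλ

Solving for frequency:
f = c/λ = (3×10⁸ m/s) / (143.9×10⁻⁹ m)
f = 2.0833e+15 Hz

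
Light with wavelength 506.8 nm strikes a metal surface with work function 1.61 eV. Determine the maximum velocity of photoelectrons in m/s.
5.4242e+05 m/s

First, find the maximum kinetic energy:
E_photon = hc/λ = 2.4464 eV
KE_max = E_photon - φ = 2.4464 - 1.61 = 0.8364 eV

Convert to Joules: KE_max = 0.8364 × 1.602×10⁻¹⁹ J = 1.3401e-19 J

Then use KE = ½mv² to find velocity:
v = √(2·KE/m) = √(2 × 1.3401e-19 J / 9.109e-31 kg)
v = 5.4242e+05 m/s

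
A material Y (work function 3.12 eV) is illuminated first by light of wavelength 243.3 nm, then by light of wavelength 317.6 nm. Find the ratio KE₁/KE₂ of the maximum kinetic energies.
2.5210

Using Einstein's equation: KE_max = hc/λ - φ

For λ₁ = 243.3 nm:
E₁ = hc/λ₁ = 5.0959 eV
KE₁ = E₁ - φ = 5.0959 - 3.12 = 1.9759 eV

For λ₂ = 317.6 nm:
E₂ = hc/λ₂ = 3.9038 eV
KE₂ = E₂ - φ = 3.9038 - 3.12 = 0.7838 eV

Ratio: KE₁/KE₂ = 1.9759/0.7838 = 2.5210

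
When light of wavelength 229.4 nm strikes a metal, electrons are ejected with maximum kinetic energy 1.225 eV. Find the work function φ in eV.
4.18 eV

From Einstein's photoelectric equation: KE_max = hf - φ = hc/λ - φ

Rearranging for φ:
φ = hc/λ - KE_max

Calculate photon energy:
E_photon = hc/λ = 5.4047 eV

Therefore:
φ = 5.4047 - 1.225 = 4.18 eV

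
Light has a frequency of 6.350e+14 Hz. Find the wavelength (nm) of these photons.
472.11 nm

Using the wave equation: c = fλ

Solving for wavelength:
λ = c/f = (3×10⁸ m/s) / (6.350e+14 Hz)
λ = 472.11 nm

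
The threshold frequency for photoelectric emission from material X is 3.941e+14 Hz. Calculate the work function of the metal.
1.63 eV

At the threshold frequency, photon energy equals work function:
φ = hf₀

Calculating:
φ = (6.626×10⁻³⁴ J·s)(3.941e+14 Hz)
φ = 1.63 eV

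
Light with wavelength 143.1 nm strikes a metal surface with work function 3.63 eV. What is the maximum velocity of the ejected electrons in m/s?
1.3307e+06 m/s

First, find the maximum kinetic energy:
E_photon = hc/λ = 8.6642 eV
KE_max = E_photon - φ = 8.6642 - 3.63 = 5.0342 eV

Convert to Joules: KE_max = 5.0342 × 1.602×10⁻¹⁹ J = 8.0656e-19 J

Then use KE = ½mv² to find velocity:
v = √(2·KE/m) = √(2 × 8.0656e-19 J / 9.109e-31 kg)
v = 1.3307e+06 m/s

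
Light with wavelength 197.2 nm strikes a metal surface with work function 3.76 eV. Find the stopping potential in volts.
2.5272 V

The stopping potential V_s satisfies: eV_s = KE_max

First, find KE_max using Einstein's equation:
E_photon = hc/λ = 6.2872 eV
KE_max = E_photon - φ = 6.2872 - 3.76 = 2.5272 eV

Since eV_s = KE_max:
V_s = KE_max/e = 2.5272 V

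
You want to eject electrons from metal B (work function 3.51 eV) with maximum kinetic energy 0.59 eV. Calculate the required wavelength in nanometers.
302.40 nm

From Einstein's equation: KE_max = hc/λ - φ

Rearranging for λ:
hc/λ = KE_max + φ
λ = hc/(KE_max + φ)

Required photon energy:
E_photon = KE_max + φ = 0.59 + 3.51 = 4.10 eV

Required wavelength:
λ = hc/E_photon = (6.626×10⁻³⁴)(3×10⁸) / (4.10 × 1.602×10⁻¹⁹)
λ = 302.40 nm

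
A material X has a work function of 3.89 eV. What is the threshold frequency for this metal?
9.4060e+14 Hz

The threshold frequency is when the photon energy equals the work function:
hf₀ = φ

Solving for f₀:
f₀ = φ/h = (3.89 eV × 1.602×10⁻¹⁹ J/eV) / (6.626×10⁻³⁴ J·s)
f₀ = 9.4060e+14 Hz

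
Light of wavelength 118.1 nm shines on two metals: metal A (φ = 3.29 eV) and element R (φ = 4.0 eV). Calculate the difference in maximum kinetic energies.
0.7100 eV

Using KE_max = hc/λ - φ for each metal:

Photon energy: E = hc/λ = 10.4982 eV

For metal A (φ₁ = 3.29 eV):
KE₁ = E - φ₁ = 10.4982 - 3.29 = 7.2082 eV

For element R (φ₂ = 4.0 eV):
KE₂ = E - φ₂ = 10.4982 - 4.0 = 6.4982 eV

Difference:
ΔKE = KE₁ - KE₂ = 7.2082 - 6.4982 = 0.7100 eV

Note: The difference equals the difference in work functions: 4.0 - 3.29 = 0.71 eV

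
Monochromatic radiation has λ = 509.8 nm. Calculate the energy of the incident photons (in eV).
2.4320 eV

Using E = hf = hc/λ:

E = hc/λ = (6.626×10⁻³⁴ J·s)(3×10⁸ m/s) / (509.8×10⁻⁹ m)
E = 2.4320 eV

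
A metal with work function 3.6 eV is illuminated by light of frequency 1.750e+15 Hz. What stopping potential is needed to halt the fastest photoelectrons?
3.6374 V

The stopping potential V_s satisfies: eV_s = KE_max

First, find KE_max using Einstein's equation:
E_photon = hf = (6.626×10⁻³⁴ J·s)(1.750e+15 Hz) = 7.2374 eV
KE_max = E_photon - φ = 7.2374 - 3.6 = 3.6374 eV

Since eV_s = KE_max:
V_s = KE_max/e = 3.6374 V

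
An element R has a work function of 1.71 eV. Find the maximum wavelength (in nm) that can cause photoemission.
725.05 nm

The threshold wavelength is when the photon energy equals the work function:
hc/λ₀ = φ

Solving for λ₀:
λ₀ = hc/φ = (6.626×10⁻³⁴ J·s)(3×10⁸ m/s) / (1.71 eV × 1.602×10⁻¹⁹ J/eV)
λ₀ = 725.05 nm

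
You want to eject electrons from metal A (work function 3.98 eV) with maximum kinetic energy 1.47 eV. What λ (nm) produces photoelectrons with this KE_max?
227.49 nm

From Einstein's equation: KE_max = hc/λ - φ

Rearranging for λ:
hc/λ = KE_max + φ
λ = hc/(KE_max + φ)

Required photon energy:
E_photon = KE_max + φ = 1.47 + 3.98 = 5.45 eV

Required wavelength:
λ = hc/E_photon = (6.626×10⁻³⁴)(3×10⁸) / (5.45 × 1.602×10⁻¹⁹)
λ = 227.49 nm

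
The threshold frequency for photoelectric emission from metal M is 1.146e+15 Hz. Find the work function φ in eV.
4.74 eV

At the threshold frequency, photon energy equals work function:
φ = hf₀

Calculating:
φ = (6.626×10⁻³⁴ J·s)(1.146e+15 Hz)
φ = 4.74 eV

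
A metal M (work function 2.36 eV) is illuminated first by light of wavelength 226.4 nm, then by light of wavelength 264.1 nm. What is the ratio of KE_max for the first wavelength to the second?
1.3349

Using Einstein's equation: KE_max = hc/λ - φ

For λ₁ = 226.4 nm:
E₁ = hc/λ₁ = 5.4763 eV
KE₁ = E₁ - φ = 5.4763 - 2.36 = 3.1163 eV

For λ₂ = 264.1 nm:
E₂ = hc/λ₂ = 4.6946 eV
KE₂ = E₂ - φ = 4.6946 - 2.36 = 2.3346 eV

Ratio: KE₁/KE₂ = 3.1163/2.3346 = 1.3349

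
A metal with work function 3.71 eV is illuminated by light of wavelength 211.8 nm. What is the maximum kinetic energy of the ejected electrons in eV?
2.1438 eV

Using Einstein's photoelectric equation: KE_max = hf - φ = hc/λ - φ

First, calculate the photon energy:
E_photon = hc/λ = (6.626×10⁻³⁴ J·s)(3×10⁸ m/s) / (211.8×10⁻⁹ m)
E_photon = 5.8538 eV

Then, the maximum kinetic energy:
KE_max = E_photon - φ = 5.8538 eV - 3.71 eV = 2.1438 eV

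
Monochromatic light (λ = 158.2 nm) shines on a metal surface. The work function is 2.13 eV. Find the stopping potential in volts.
5.7072 V

The stopping potential V_s satisfies: eV_s = KE_max

First, find KE_max using Einstein's equation:
E_photon = hc/λ = 7.8372 eV
KE_max = E_photon - φ = 7.8372 - 2.13 = 5.7072 eV

Since eV_s = KE_max:
V_s = KE_max/e = 5.7072 V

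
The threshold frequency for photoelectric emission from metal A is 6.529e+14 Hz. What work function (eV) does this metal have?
2.70 eV

At the threshold frequency, photon energy equals work function:
φ = hf₀

Calculating:
φ = (6.626×10⁻³⁴ J·s)(6.529e+14 Hz)
φ = 2.70 eV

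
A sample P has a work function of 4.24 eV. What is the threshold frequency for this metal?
1.0252e+15 Hz

The threshold frequency is when the photon energy equals the work function:
hf₀ = φ

Solving for f₀:
f₀ = φ/h = (4.24 eV × 1.602×10⁻¹⁹ J/eV) / (6.626×10⁻³⁴ J·s)
f₀ = 1.0252e+15 Hz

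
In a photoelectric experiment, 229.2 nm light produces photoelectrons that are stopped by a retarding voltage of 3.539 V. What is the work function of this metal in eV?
1.87 eV

The stopping potential gives the maximum kinetic energy: KE_max = eV_s = 3.539 eV

From Einstein's photoelectric equation: KE_max = hc/λ - φ
Rearranging: φ = hc/λ - KE_max

Calculate photon energy:
E_photon = hc/λ = (6.626×10⁻³⁴ J·s)(3×10⁸ m/s) / (229.2×10⁻⁹ m) = 5.4094 eV

Therefore:
φ = 5.4094 - 3.539 = 1.87 eV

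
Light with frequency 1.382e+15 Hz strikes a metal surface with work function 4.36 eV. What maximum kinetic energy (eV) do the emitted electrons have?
1.3555 eV

Using Einstein's photoelectric equation: KE_max = hf - φ

First, calculate the photon energy:
E_photon = hf = (6.626×10⁻³⁴ J·s)(1.382e+15 Hz)
E_photon = 5.7155 eV

Then, the maximum kinetic energy:
KE_max = E_photon - φ = 5.7155 eV - 4.36 eV = 1.3555 eV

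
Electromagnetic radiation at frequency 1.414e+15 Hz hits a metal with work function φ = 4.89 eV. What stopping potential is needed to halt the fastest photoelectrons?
0.9578 V

The stopping potential V_s satisfies: eV_s = KE_max

First, find KE_max using Einstein's equation:
E_photon = hf = (6.626×10⁻³⁴ J·s)(1.414e+15 Hz) = 5.8478 eV
KE_max = E_photon - φ = 5.8478 - 4.89 = 0.9578 eV

Since eV_s = KE_max:
V_s = KE_max/e = 0.9578 V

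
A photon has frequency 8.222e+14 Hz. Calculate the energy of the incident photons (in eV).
3.4003 eV

Using E = hf:

E = hf = (6.626×10⁻³⁴ J·s)(8.222e+14 Hz)
E = 3.4003 eV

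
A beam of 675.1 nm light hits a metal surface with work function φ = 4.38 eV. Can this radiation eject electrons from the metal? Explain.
No

For photoemission, the photon energy must exceed the work function.

Photon energy: E = hc/λ = 1.8365 eV
Work function: φ = 4.38 eV

Since E_photon (1.8365 eV) < φ (4.38 eV), photoemission will NOT occur.
The threshold wavelength is λ₀ = hc/φ = 283.1 nm.
Since 675.1 nm > 283.1 nm, the photons lack sufficient energy.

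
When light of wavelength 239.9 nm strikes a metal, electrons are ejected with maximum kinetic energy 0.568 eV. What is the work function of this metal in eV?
4.60 eV

From Einstein's photoelectric equation: KE_max = hf - φ = hc/λ - φ

Rearranging for φ:
φ = hc/λ - KE_max

Calculate photon energy:
E_photon = hc/λ = 5.1682 eV

Therefore:
φ = 5.1682 - 0.568 = 4.60 eV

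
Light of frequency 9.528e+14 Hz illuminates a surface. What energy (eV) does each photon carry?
3.9405 eV

Using E = hf:

E = hf = (6.626×10⁻³⁴ J·s)(9.528e+14 Hz)
E = 3.9405 eV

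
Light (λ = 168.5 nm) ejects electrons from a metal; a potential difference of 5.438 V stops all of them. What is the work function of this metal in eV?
1.92 eV

The stopping potential gives the maximum kinetic energy: KE_max = eV_s = 5.438 eV

From Einstein's photoelectric equation: KE_max = hc/λ - φ
Rearranging: φ = hc/λ - KE_max

Calculate photon energy:
E_photon = hc/λ = (6.626×10⁻³⁴ J·s)(3×10⁸ m/s) / (168.5×10⁻⁹ m) = 7.3581 eV

Therefore:
φ = 7.3581 - 5.438 = 1.92 eV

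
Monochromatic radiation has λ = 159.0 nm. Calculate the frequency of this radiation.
1.8855e+15 Hz

Using the wave equation: c = fλ

Solving for frequency:
f = c/λ = (3×10⁸ m/s) / (159.0×10⁻⁹ m)
f = 1.8855e+15 Hz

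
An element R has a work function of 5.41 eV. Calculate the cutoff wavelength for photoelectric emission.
229.18 nm

The threshold wavelength is when the photon energy equals the work function:
hc/λ₀ = φ

Solving for λ₀:
λ₀ = hc/φ = (6.626×10⁻³⁴ J·s)(3×10⁸ m/s) / (5.41 eV × 1.602×10⁻¹⁹ J/eV)
λ₀ = 229.18 nm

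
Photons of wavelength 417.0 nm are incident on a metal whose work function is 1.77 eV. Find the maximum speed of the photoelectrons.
6.5058e+05 m/s

First, find the maximum kinetic energy:
E_photon = hc/λ = 2.9732 eV
KE_max = E_photon - φ = 2.9732 - 1.77 = 1.2032 eV

Convert to Joules: KE_max = 1.2032 × 1.602×10⁻¹⁹ J = 1.9278e-19 J

Then use KE = ½mv² to find velocity:
v = √(2·KE/m) = √(2 × 1.9278e-19 J / 9.109e-31 kg)
v = 6.5058e+05 m/s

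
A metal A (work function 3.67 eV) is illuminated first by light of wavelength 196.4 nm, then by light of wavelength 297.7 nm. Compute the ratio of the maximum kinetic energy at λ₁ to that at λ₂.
5.3419

Using Einstein's equation: KE_max = hc/λ - φ

For λ₁ = 196.4 nm:
E₁ = hc/λ₁ = 6.3128 eV
KE₁ = E₁ - φ = 6.3128 - 3.67 = 2.6428 eV

For λ₂ = 297.7 nm:
E₂ = hc/λ₂ = 4.1647 eV
KE₂ = E₂ - φ = 4.1647 - 3.67 = 0.4947 eV

Ratio: KE₁/KE₂ = 2.6428/0.4947 = 5.3419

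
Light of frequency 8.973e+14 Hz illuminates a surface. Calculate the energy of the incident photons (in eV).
3.7109 eV

Using E = hf:

E = hf = (6.626×10⁻³⁴ J·s)(8.973e+14 Hz)
E = 3.7109 eV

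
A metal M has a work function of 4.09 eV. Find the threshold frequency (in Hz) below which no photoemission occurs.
9.8896e+14 Hz

The threshold frequency is when the photon energy equals the work function:
hf₀ = φ

Solving for f₀:
f₀ = φ/h = (4.09 eV × 1.602×10⁻¹⁹ J/eV) / (6.626×10⁻³⁴ J·s)
f₀ = 9.8896e+14 Hz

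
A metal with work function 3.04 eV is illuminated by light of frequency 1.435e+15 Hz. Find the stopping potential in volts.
2.8947 V

The stopping potential V_s satisfies: eV_s = KE_max

First, find KE_max using Einstein's equation:
E_photon = hf = (6.626×10⁻³⁴ J·s)(1.435e+15 Hz) = 5.9347 eV
KE_max = E_photon - φ = 5.9347 - 3.04 = 2.8947 eV

Since eV_s = KE_max:
V_s = KE_max/e = 2.8947 V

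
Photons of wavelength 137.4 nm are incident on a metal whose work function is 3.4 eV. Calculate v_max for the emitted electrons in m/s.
1.4065e+06 m/s

First, find the maximum kinetic energy:
E_photon = hc/λ = 9.0236 eV
KE_max = E_photon - φ = 9.0236 - 3.4 = 5.6236 eV

Convert to Joules: KE_max = 5.6236 × 1.602×10⁻¹⁹ J = 9.0100e-19 J

Then use KE = ½mv² to find velocity:
v = √(2·KE/m) = √(2 × 9.0100e-19 J / 9.109e-31 kg)
v = 1.4065e+06 m/s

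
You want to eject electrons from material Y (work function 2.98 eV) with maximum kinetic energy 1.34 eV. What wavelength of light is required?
287.00 nm

From Einstein's equation: KE_max = hc/λ - φ

Rearranging for λ:
hc/λ = KE_max + φ
λ = hc/(KE_max + φ)

Required photon energy:
E_photon = KE_max + φ = 1.34 + 2.98 = 4.32 eV

Required wavelength:
λ = hc/E_photon = (6.626×10⁻³⁴)(3×10⁸) / (4.32 × 1.602×10⁻¹⁹)
λ = 287.00 nm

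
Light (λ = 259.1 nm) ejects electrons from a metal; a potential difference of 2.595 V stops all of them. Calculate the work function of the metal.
2.19 eV

The stopping potential gives the maximum kinetic energy: KE_max = eV_s = 2.595 eV

From Einstein's photoelectric equation: KE_max = hc/λ - φ
Rearranging: φ = hc/λ - KE_max

Calculate photon energy:
E_photon = hc/λ = (6.626×10⁻³⁴ J·s)(3×10⁸ m/s) / (259.1×10⁻⁹ m) = 4.7852 eV

Therefore:
φ = 4.7852 - 2.595 = 2.19 eV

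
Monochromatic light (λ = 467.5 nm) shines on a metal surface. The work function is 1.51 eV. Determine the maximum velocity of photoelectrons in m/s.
6.3383e+05 m/s

First, find the maximum kinetic energy:
E_photon = hc/λ = 2.6521 eV
KE_max = E_photon - φ = 2.6521 - 1.51 = 1.1421 eV

Convert to Joules: KE_max = 1.1421 × 1.602×10⁻¹⁹ J = 1.8298e-19 J

Then use KE = ½mv² to find velocity:
v = √(2·KE/m) = √(2 × 1.8298e-19 J / 9.109e-31 kg)
v = 6.3383e+05 m/s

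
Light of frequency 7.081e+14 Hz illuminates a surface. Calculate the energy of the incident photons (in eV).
2.9285 eV

Using E = hf:

E = hf = (6.626×10⁻³⁴ J·s)(7.081e+14 Hz)
E = 2.9285 eV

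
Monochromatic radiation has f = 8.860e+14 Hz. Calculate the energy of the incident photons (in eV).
3.6642 eV

Using E = hf:

E = hf = (6.626×10⁻³⁴ J·s)(8.860e+14 Hz)
E = 3.6642 eV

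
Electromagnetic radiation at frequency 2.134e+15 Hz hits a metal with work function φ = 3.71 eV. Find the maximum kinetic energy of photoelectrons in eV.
5.1155 eV

Using Einstein's photoelectric equation: KE_max = hf - φ

First, calculate the photon energy:
E_photon = hf = (6.626×10⁻³⁴ J·s)(2.134e+15 Hz)
E_photon = 8.8255 eV

Then, the maximum kinetic energy:
KE_max = E_photon - φ = 8.8255 eV - 3.71 eV = 5.1155 eV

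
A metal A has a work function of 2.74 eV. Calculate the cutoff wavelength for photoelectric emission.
452.50 nm

The threshold wavelength is when the photon energy equals the work function:
hc/λ₀ = φ

Solving for λ₀:
λ₀ = hc/φ = (6.626×10⁻³⁴ J·s)(3×10⁸ m/s) / (2.74 eV × 1.602×10⁻¹⁹ J/eV)
λ₀ = 452.50 nm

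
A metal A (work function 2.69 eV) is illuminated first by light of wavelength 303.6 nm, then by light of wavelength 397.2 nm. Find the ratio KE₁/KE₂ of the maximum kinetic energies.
3.2305

Using Einstein's equation: KE_max = hc/λ - φ

For λ₁ = 303.6 nm:
E₁ = hc/λ₁ = 4.0838 eV
KE₁ = E₁ - φ = 4.0838 - 2.69 = 1.3938 eV

For λ₂ = 397.2 nm:
E₂ = hc/λ₂ = 3.1215 eV
KE₂ = E₂ - φ = 3.1215 - 2.69 = 0.4315 eV

Ratio: KE₁/KE₂ = 1.3938/0.4315 = 3.2305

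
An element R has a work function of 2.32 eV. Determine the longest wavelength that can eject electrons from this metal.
534.41 nm

The threshold wavelength is when the photon energy equals the work function:
hc/λ₀ = φ

Solving for λ₀:
λ₀ = hc/φ = (6.626×10⁻³⁴ J·s)(3×10⁸ m/s) / (2.32 eV × 1.602×10⁻¹⁹ J/eV)
λ₀ = 534.41 nm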